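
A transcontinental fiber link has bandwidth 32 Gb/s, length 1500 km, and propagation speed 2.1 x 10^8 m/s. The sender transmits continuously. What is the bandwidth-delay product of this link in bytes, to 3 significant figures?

Propagation delay = 1500000 / 210000000 = 0.00714286 s.
BDP = R × t_prop = 32000000000 × 0.00714286 = 228571000 bits.
In bytes: 228571000/8 = 28600000 bytes.

28600000 bytes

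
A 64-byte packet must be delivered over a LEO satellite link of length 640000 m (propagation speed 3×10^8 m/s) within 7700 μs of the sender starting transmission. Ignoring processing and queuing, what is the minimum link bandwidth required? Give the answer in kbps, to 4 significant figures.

91.98 kbps

L = 512 bits.
Propagation delay = 640000 / 300000000 = 2133.33 μs.
Transmission budget = 7700 − 2133.33 = 5566.67 μs.
R ≥ L / t_tx = 512 bits / 0.00556667 s = 91.98 kbps.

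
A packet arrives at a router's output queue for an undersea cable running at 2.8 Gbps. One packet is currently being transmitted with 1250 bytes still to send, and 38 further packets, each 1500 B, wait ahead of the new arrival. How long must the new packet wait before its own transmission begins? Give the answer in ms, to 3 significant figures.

Each queued packet: L/R = 12000/2800000000 = 0.00428571 ms.
38 queued → 0.162857 ms.
Plus remaining 10000 bits of current packet: 0.00357143 ms.
Queuing delay = 0.166 ms.

0.166 ms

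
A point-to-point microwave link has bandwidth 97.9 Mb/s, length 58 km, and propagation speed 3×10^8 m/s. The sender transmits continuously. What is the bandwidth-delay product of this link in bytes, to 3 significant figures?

2370 bytes

Propagation delay = 58000 / 300000000 = 0.000193333 s.
BDP = R × t_prop = 97900000 × 0.000193333 = 18927.3 bits.
In bytes: 18927.3/8 = 2370 bytes.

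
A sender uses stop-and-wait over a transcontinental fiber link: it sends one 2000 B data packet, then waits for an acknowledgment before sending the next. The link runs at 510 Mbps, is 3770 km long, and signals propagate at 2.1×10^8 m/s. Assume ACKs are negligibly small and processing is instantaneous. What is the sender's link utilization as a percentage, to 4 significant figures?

t_tx = L/R = 16000/510000000 = 3.13725e-05 s.
t_prop = 3770000/210000000 = 0.0179524 s; RTT = 0.0359048 s.
Cycle = t_tx + RTT = 0.0359361 s.
Utilization = t_tx / cycle = 3.13725e-05/0.0359361 = 0.08730 %.

0.08730 %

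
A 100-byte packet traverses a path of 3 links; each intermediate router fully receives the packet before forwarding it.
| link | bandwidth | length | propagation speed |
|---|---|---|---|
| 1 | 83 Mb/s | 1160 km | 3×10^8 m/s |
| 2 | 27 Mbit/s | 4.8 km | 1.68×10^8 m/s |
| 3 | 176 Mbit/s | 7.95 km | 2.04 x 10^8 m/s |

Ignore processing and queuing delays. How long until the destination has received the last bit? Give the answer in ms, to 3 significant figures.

L = 100 × 8 = 800 bits.
Transmission delays (L/R per hop): 0.00963855, 0.0296296, 0.00454545 ms; sum = 0.0438136 ms.
Propagation delays (d/s per hop): 3.86667, 0.0285714, 0.0389706 ms; sum = 3.93421 ms.
End-to-end = 3.98 ms.

3.98 ms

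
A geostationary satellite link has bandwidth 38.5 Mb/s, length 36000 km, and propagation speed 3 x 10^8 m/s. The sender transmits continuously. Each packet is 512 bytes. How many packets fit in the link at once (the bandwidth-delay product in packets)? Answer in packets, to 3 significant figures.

1130 packets

Propagation delay = 36000000 / 300000000 = 0.12 s.
BDP = R × t_prop = 38500000 × 0.12 = 4620000 bits.
In packets of 4096 bits: 1130 packets.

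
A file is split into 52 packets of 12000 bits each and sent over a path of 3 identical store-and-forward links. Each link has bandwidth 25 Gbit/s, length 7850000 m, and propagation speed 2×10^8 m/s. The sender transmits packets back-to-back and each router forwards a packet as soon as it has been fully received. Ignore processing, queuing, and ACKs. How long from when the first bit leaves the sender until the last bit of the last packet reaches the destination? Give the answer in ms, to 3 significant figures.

118 ms

Per-hop transmission t_tx = L/R = 12000/25000000000 = 0.00048 ms.
Per-hop propagation t_prop = 7850000/200000000 = 39.25 ms.
Pipeline fill: first packet needs 3·t_tx to clear all hops; remaining 51 packets each add one t_tx.
Total = (3+52-1)·t_tx + 3·t_prop = 54·0.00048 + 3·39.25 = 118 ms.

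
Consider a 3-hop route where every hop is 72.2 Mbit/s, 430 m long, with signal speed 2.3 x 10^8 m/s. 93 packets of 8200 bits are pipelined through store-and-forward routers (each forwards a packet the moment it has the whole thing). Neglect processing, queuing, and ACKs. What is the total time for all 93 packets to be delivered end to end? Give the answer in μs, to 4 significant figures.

Per-hop transmission t_tx = L/R = 8200/72200000 = 113.573 μs.
Per-hop propagation t_prop = 430/2.3e+08 = 1.86957 μs.
Pipeline fill: first packet needs 3·t_tx to clear all hops; remaining 92 packets each add one t_tx.
Total = (3+93-1)·t_tx + 3·t_prop = 95·113.573 + 3·1.86957 = 10800 μs.

10800 μs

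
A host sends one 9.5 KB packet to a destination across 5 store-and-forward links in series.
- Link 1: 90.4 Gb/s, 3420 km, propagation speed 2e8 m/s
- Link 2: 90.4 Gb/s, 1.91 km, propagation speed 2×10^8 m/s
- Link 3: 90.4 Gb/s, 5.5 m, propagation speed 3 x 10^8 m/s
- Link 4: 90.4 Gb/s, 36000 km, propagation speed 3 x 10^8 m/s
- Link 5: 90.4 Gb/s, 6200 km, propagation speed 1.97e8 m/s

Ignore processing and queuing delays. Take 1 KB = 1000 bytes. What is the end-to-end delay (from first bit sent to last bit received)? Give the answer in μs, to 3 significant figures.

L = 76000 bits.
Transmission delay per hop = L/R = 76000/90400000000 = 0.840708 μs; 5 hops → 4.20354 μs.
Propagation delays (d/s per hop): 17100, 9.55, 0.0183333, 120000, 31472.1 μs; sum = 168582 μs.
End-to-end = 169000 μs.

169000 μs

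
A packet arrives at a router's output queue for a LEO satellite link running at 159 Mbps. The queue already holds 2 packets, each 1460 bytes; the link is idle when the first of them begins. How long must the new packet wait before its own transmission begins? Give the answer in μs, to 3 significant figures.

Each queued packet: L/R = 11680/159000000 = 73.4591 μs.
2 queued → 146.918 μs.
Queuing delay = 147 μs.

147 μs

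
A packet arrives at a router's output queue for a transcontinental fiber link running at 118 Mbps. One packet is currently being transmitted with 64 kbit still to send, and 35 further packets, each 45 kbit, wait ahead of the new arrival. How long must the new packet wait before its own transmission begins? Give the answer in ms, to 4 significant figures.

Each queued packet: L/R = 45000/118000000 = 0.381356 ms.
35 queued → 13.3475 ms.
Plus remaining 64000 bits of current packet: 0.542373 ms.
Queuing delay = 13.89 ms.

13.89 ms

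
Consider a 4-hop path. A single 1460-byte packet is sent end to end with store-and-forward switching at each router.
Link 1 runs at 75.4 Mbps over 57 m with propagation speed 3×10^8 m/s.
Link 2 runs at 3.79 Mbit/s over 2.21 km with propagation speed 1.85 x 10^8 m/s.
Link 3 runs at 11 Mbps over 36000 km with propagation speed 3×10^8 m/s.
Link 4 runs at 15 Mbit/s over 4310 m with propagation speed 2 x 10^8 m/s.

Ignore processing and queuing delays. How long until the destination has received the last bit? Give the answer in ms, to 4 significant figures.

L = 1460 × 8 = 11680 bits.
Transmission delays (L/R per hop): 0.154907, 3.08179, 1.06182, 0.778667 ms; sum = 5.07719 ms.
Propagation delays (d/s per hop): 0.00019, 0.0119459, 120, 0.02155 ms; sum = 120.034 ms.
End-to-end = 125.1 ms.

125.1 ms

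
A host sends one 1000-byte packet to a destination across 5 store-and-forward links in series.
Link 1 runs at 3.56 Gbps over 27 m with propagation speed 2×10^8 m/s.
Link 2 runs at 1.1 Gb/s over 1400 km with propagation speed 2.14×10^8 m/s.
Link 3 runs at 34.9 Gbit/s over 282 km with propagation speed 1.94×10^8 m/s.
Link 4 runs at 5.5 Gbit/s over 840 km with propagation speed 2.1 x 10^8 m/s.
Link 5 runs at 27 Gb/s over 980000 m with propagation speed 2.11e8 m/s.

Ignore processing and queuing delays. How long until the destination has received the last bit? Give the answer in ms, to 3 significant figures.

16.7 ms

L = 1000 × 8 = 8000 bits.
Transmission delays (L/R per hop): 0.00224719, 0.00727273, 0.000229226, 0.00145455, 0.000296296 ms; sum = 0.0115 ms.
Propagation delays (d/s per hop): 0.000135, 6.54206, 1.45361, 4, 4.64455 ms; sum = 16.6403 ms.
End-to-end = 16.7 ms.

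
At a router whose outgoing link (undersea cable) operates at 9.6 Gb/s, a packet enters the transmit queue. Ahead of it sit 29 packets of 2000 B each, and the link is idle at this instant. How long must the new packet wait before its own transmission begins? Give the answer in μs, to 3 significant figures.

48.3 μs

Each queued packet: L/R = 16000/9600000000 = 1.66667 μs.
29 queued → 48.3333 μs.
Queuing delay = 48.3 μs.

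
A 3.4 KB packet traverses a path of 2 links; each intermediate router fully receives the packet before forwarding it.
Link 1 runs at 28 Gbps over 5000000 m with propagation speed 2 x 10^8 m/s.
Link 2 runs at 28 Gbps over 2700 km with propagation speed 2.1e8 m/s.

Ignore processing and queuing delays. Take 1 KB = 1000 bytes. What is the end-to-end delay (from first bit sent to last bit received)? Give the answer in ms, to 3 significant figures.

L = 27200 bits.
Transmission delay per hop = L/R = 27200/28000000000 = 0.000971429 ms; 2 hops → 0.00194286 ms.
Propagation delays (d/s per hop): 25, 12.8571 ms; sum = 37.8571 ms.
End-to-end = 37.9 ms.

37.9 ms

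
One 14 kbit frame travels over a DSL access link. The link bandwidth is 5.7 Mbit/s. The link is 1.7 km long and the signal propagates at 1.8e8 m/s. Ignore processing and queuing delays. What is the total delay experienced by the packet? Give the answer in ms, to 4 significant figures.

L = 14000 bits.
Transmission delay = L/R = 14000 / 5700000 = 2.45614 ms.
Propagation delay = d/s = 1700 m / 180000000 m/s = 0.00944444 ms.
Total = 2.466 ms.

2.466 ms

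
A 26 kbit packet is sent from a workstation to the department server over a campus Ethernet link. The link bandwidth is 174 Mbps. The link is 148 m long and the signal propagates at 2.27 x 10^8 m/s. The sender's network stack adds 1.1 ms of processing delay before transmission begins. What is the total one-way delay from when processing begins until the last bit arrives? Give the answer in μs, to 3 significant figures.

1250 μs

L = 26000 bits.
Transmission delay = L/R = 26000 / 174000000 = 149.425 μs.
Propagation delay = d/s = 148 m / 227000000 m/s = 0.651982 μs.
Plus processing delay 1.1 ms = 1100 μs.
Total = 1250 μs.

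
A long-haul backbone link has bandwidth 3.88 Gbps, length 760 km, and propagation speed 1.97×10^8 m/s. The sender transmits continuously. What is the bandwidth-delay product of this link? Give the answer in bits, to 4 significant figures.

Propagation delay = 760000 / 197000000 = 0.00385787 s.
BDP = R × t_prop = 3880000000 × 0.00385787 = 14968500 bits.

14970000 bits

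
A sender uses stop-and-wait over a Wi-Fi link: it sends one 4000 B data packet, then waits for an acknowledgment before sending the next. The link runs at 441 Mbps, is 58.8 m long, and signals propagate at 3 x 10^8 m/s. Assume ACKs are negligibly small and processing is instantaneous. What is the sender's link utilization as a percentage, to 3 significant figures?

t_tx = L/R = 32000/441000000 = 7.25624e-05 s.
t_prop = 58.8/300000000 = 1.96e-07 s; RTT = 3.92e-07 s.
Cycle = t_tx + RTT = 7.29544e-05 s.
Utilization = t_tx / cycle = 7.25624e-05/7.29544e-05 = 99.5 %.

99.5 %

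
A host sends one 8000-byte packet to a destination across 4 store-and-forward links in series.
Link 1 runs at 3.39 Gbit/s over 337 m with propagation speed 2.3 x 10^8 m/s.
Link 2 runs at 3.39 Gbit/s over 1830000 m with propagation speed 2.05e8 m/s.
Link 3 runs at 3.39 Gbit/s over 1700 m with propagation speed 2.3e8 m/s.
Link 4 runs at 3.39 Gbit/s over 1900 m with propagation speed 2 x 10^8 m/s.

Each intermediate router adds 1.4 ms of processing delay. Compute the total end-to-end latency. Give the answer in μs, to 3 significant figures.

L = 8000 × 8 = 64000 bits.
Transmission delay per hop = L/R = 64000/3390000000 = 18.8791 μs; 4 hops → 75.5162 μs.
Propagation delays (d/s per hop): 1.46522, 8926.83, 7.3913, 9.5 μs; sum = 8945.19 μs.
Processing at 3 router(s): 3 × 1.4 ms = 4200 μs.
End-to-end = 13200 μs.

13200 μs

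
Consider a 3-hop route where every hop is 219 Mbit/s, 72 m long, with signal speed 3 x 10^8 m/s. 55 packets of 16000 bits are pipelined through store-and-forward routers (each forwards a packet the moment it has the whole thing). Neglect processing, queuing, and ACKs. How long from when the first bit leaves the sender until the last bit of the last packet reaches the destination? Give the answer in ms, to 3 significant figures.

4.17 ms

Per-hop transmission t_tx = L/R = 16000/219000000 = 0.0730594 ms.
Per-hop propagation t_prop = 72/300000000 = 0.00024 ms.
Pipeline fill: first packet needs 3·t_tx to clear all hops; remaining 54 packets each add one t_tx.
Total = (3+55-1)·t_tx + 3·t_prop = 57·0.0730594 + 3·0.00024 = 4.17 ms.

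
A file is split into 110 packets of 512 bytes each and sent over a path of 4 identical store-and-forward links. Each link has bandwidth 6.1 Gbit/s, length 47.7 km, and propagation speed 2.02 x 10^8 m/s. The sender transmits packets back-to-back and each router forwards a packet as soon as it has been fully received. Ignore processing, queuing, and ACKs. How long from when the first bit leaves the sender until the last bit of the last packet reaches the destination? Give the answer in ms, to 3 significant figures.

Per-hop transmission t_tx = L/R = 4096/6100000000 = 0.000671475 ms.
Per-hop propagation t_prop = 47700/202000000 = 0.236139 ms.
Pipeline fill: first packet needs 4·t_tx to clear all hops; remaining 109 packets each add one t_tx.
Total = (4+110-1)·t_tx + 4·t_prop = 113·0.000671475 + 4·0.236139 = 1.02 ms.

1.02 ms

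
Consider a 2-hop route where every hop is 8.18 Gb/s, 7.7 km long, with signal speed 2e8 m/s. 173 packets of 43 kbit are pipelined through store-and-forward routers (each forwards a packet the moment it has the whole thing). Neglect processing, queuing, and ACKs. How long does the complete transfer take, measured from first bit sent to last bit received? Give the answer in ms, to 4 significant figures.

0.9917 ms

Per-hop transmission t_tx = L/R = 43000/8180000000 = 0.00525672 ms.
Per-hop propagation t_prop = 7700/200000000 = 0.0385 ms.
Pipeline fill: first packet needs 2·t_tx to clear all hops; remaining 172 packets each add one t_tx.
Total = (2+173-1)·t_tx + 2·t_prop = 174·0.00525672 + 2·0.0385 = 0.9917 ms.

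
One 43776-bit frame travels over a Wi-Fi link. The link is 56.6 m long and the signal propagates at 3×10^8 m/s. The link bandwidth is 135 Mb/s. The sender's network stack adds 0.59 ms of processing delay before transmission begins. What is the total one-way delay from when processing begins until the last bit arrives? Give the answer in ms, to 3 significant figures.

0.914 ms

Transmission delay = L/R = 43776 / 135000000 = 0.324267 ms.
Propagation delay = d/s = 56.6 m / 300000000 m/s = 0.000188667 ms.
Plus processing delay 0.59 ms = 0.59 ms.
Total = 0.914 ms.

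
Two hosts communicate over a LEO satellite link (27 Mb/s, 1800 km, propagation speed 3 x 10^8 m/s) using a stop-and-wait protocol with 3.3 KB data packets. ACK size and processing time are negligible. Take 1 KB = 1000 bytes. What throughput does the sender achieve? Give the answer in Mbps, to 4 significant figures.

2.034 Mbps

t_tx = L/R = 26400/27000000 = 0.000977778 s.
t_prop = 1800000/300000000 = 0.006 s; RTT = 0.012 s.
Cycle = t_tx + RTT = 0.0129778 s.
Throughput = L / cycle = 26400 / 0.0129778 = 2.034 Mbps.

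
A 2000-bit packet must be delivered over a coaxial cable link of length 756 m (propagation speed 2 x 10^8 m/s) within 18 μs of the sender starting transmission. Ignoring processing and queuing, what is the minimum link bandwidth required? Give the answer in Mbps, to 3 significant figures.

Propagation delay = 756 / 200000000 = 3.78 μs.
Transmission budget = 18 − 3.78 = 14.22 μs.
R ≥ L / t_tx = 2000 bits / 1.422e-05 s = 141 Mbps.

141 Mbps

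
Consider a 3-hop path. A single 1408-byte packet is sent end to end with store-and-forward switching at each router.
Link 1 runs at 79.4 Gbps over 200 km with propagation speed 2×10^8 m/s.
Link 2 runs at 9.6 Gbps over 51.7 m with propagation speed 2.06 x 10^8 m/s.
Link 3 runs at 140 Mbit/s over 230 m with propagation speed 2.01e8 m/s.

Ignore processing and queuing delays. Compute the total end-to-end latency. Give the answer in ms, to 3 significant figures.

L = 1408 × 8 = 11264 bits.
Transmission delays (L/R per hop): 0.000141864, 0.00117333, 0.0804571 ms; sum = 0.0817723 ms.
Propagation delays (d/s per hop): 1, 0.000250971, 0.00114428 ms; sum = 1.0014 ms.
End-to-end = 1.08 ms.

1.08 ms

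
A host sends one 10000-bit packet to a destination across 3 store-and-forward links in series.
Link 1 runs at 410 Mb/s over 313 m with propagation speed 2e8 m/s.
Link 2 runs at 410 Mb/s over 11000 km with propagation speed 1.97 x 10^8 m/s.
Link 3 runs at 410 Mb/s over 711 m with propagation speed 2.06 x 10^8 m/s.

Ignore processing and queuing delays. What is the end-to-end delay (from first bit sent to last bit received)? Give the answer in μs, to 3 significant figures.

Transmission delay per hop = L/R = 10000/410000000 = 24.3902 μs; 3 hops → 73.1707 μs.
Propagation delays (d/s per hop): 1.565, 55837.6, 3.45146 μs; sum = 55842.6 μs.
End-to-end = 55900 μs.

55900 μs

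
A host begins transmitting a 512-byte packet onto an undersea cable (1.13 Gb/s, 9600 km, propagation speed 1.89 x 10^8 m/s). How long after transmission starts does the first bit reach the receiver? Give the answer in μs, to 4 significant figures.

50790 μs

First bit experiences only propagation delay: d/s = 9600000/189000000 = 50790 μs.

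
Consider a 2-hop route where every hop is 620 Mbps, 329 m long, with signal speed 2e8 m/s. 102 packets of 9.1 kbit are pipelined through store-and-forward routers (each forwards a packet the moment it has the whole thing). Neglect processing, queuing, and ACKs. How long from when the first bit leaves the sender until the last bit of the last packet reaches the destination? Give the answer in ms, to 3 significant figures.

Per-hop transmission t_tx = L/R = 9100/620000000 = 0.0146774 ms.
Per-hop propagation t_prop = 329/200000000 = 0.001645 ms.
Pipeline fill: first packet needs 2·t_tx to clear all hops; remaining 101 packets each add one t_tx.
Total = (2+102-1)·t_tx + 2·t_prop = 103·0.0146774 + 2·0.001645 = 1.52 ms.

1.52 ms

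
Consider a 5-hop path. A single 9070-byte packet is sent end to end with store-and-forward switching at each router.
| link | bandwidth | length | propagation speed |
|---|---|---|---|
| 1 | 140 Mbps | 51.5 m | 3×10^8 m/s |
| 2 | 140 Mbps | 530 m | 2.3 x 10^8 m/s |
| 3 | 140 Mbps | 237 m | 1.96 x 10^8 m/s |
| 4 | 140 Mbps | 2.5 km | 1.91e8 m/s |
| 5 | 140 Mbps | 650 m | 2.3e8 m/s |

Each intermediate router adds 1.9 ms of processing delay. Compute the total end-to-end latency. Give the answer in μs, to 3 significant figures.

L = 9070 × 8 = 72560 bits.
Transmission delay per hop = L/R = 72560/140000000 = 518.286 μs; 5 hops → 2591.43 μs.
Propagation delays (d/s per hop): 0.171667, 2.30435, 1.20918, 13.089, 2.82609 μs; sum = 19.6003 μs.
Processing at 4 router(s): 4 × 1.9 ms = 7600 μs.
End-to-end = 10200 μs.

10200 μs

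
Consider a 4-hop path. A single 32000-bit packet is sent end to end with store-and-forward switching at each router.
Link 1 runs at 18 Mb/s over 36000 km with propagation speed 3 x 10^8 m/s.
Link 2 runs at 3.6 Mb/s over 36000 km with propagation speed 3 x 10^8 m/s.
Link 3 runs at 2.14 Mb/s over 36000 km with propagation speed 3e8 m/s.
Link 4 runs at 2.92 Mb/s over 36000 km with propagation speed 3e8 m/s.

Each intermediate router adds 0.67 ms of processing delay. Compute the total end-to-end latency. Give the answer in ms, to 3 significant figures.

519 ms

Transmission delays (L/R per hop): 1.77778, 8.88889, 14.9533, 10.9589 ms; sum = 36.5788 ms.
Propagation delays (d/s per hop): 120, 120, 120, 120 ms; sum = 480 ms.
Processing at 3 router(s): 3 × 0.67 ms = 2.01 ms.
End-to-end = 519 ms.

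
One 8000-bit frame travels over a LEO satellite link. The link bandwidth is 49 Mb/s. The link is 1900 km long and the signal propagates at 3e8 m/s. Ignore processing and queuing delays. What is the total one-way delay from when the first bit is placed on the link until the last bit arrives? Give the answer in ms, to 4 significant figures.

6.497 ms

Transmission delay = L/R = 8000 / 49000000 = 0.163265 ms.
Propagation delay = d/s = 1900000 m / 300000000 m/s = 6.33333 ms.
Total = 6.497 ms.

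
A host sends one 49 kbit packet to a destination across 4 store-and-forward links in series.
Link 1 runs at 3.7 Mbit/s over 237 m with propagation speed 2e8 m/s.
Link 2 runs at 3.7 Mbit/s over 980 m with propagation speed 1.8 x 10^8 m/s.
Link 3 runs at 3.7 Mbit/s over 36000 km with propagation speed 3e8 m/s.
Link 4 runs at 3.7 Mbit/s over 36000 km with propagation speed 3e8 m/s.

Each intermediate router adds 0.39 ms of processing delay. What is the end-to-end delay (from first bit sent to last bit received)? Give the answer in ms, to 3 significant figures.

L = 49000 bits.
Transmission delay per hop = L/R = 49000/3700000 = 13.2432 ms; 4 hops → 52.973 ms.
Propagation delays (d/s per hop): 0.001185, 0.00544444, 120, 120 ms; sum = 240.007 ms.
Processing at 3 router(s): 3 × 0.39 ms = 1.17 ms.
End-to-end = 294 ms.

294 ms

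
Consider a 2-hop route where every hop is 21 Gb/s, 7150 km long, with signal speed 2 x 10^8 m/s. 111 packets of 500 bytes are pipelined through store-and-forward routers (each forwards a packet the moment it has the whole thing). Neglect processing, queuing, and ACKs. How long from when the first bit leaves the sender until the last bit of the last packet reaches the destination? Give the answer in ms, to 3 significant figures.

71.5 ms

Per-hop transmission t_tx = L/R = 4000/21000000000 = 0.000190476 ms.
Per-hop propagation t_prop = 7150000/200000000 = 35.75 ms.
Pipeline fill: first packet needs 2·t_tx to clear all hops; remaining 110 packets each add one t_tx.
Total = (2+111-1)·t_tx + 2·t_prop = 112·0.000190476 + 2·35.75 = 71.5 ms.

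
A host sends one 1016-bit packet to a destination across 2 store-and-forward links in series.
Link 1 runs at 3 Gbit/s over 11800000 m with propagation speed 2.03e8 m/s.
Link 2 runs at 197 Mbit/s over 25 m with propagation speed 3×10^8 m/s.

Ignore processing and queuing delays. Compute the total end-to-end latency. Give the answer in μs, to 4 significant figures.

Transmission delays (L/R per hop): 0.338667, 5.15736 μs; sum = 5.49603 μs.
Propagation delays (d/s per hop): 58128.1, 0.0833333 μs; sum = 58128.2 μs.
End-to-end = 58130 μs.

58130 μs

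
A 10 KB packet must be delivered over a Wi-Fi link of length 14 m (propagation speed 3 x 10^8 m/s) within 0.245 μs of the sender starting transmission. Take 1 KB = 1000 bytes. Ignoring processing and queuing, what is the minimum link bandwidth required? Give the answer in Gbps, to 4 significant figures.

403.4 Gbps

L = 80000 bits.
Propagation delay = 14 / 300000000 = 0.0466667 μs.
Transmission budget = 0.245 − 0.0466667 = 0.198333 μs.
R ≥ L / t_tx = 80000 bits / 1.98333e-07 s = 403.4 Gbps.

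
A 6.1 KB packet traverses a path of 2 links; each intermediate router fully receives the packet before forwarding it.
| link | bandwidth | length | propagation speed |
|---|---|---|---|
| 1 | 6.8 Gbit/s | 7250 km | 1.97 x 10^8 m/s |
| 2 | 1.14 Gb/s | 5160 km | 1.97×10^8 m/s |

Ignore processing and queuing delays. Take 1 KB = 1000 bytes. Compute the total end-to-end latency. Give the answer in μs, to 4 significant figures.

L = 48800 bits.
Transmission delays (L/R per hop): 7.17647, 42.807 μs; sum = 49.9835 μs.
Propagation delays (d/s per hop): 36802, 26192.9 μs; sum = 62994.9 μs.
End-to-end = 63040 μs.

63040 μs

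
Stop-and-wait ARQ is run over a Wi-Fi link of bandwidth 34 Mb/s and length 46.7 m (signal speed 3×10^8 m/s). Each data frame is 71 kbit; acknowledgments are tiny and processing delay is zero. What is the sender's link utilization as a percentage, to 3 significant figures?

100 %

t_tx = L/R = 71000/34000000 = 0.00208824 s.
t_prop = 46.7/300000000 = 1.55667e-07 s; RTT = 3.11333e-07 s.
Cycle = t_tx + RTT = 0.00208855 s.
Utilization = t_tx / cycle = 0.00208824/0.00208855 = 100 %.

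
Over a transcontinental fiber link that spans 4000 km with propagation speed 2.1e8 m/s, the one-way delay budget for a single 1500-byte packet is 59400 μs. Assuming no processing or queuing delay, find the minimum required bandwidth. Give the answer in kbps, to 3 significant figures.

297 kbps

L = 12000 bits.
Propagation delay = 4000000 / 210000000 = 19047.6 μs.
Transmission budget = 59400 − 19047.6 = 40352.4 μs.
R ≥ L / t_tx = 12000 bits / 0.0403524 s = 297 kbps.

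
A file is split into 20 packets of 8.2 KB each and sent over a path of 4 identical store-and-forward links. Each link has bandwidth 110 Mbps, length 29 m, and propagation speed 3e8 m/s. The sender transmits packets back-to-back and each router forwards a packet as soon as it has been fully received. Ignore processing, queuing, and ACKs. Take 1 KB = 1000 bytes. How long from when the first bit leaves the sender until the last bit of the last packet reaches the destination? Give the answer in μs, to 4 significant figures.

13720 μs

Per-hop transmission t_tx = L/R = 65600/110000000 = 596.364 μs.
Per-hop propagation t_prop = 29/300000000 = 0.0966667 μs.
Pipeline fill: first packet needs 4·t_tx to clear all hops; remaining 19 packets each add one t_tx.
Total = (4+20-1)·t_tx + 4·t_prop = 23·596.364 + 4·0.0966667 = 13720 μs.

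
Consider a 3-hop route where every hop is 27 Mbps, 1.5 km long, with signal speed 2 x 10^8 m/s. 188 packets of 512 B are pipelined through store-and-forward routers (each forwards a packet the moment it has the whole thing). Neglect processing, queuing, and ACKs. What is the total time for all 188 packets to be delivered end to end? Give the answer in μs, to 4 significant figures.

Per-hop transmission t_tx = L/R = 4096/27000000 = 151.704 μs.
Per-hop propagation t_prop = 1500/200000000 = 7.5 μs.
Pipeline fill: first packet needs 3·t_tx to clear all hops; remaining 187 packets each add one t_tx.
Total = (3+188-1)·t_tx + 3·t_prop = 190·151.704 + 3·7.5 = 28850 μs.

28850 μs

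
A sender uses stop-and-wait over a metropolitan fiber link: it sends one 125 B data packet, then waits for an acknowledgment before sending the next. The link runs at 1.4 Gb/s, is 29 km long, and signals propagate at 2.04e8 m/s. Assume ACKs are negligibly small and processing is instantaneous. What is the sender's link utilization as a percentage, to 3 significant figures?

t_tx = L/R = 1000/1400000000 = 7.14286e-07 s.
t_prop = 29000/204000000 = 0.000142157 s; RTT = 0.000284314 s.
Cycle = t_tx + RTT = 0.000285028 s.
Utilization = t_tx / cycle = 7.14286e-07/0.000285028 = 0.251 %.

0.251 %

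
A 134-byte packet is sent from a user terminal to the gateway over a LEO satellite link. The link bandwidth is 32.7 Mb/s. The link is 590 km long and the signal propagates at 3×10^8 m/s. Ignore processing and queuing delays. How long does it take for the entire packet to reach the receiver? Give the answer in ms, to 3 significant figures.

L = 134 × 8 = 1072 bits.
Transmission delay = L/R = 1072 / 3.27e+07 = 0.0327829 ms.
Propagation delay = d/s = 590000 m / 300000000 m/s = 1.96667 ms.
Total = 2.00 ms.

2.00 ms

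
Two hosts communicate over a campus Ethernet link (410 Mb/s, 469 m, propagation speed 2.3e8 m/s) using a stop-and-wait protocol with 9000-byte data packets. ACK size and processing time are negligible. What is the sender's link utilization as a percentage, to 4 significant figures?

t_tx = L/R = 72000/410000000 = 0.00017561 s.
t_prop = 469/2.3e+08 = 2.03913e-06 s; RTT = 4.07826e-06 s.
Cycle = t_tx + RTT = 0.000179688 s.
Utilization = t_tx / cycle = 0.00017561/0.000179688 = 97.73 %.

97.73 %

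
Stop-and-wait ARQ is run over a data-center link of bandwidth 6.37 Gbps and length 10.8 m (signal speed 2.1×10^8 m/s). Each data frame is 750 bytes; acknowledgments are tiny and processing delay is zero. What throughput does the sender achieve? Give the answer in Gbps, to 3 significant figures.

5.74 Gbps

t_tx = L/R = 6000/6370000000 = 9.41915e-07 s.
t_prop = 10.8/210000000 = 5.14286e-08 s; RTT = 1.02857e-07 s.
Cycle = t_tx + RTT = 1.04477e-06 s.
Throughput = L / cycle = 6000 / 1.04477e-06 = 5.74 Gbps.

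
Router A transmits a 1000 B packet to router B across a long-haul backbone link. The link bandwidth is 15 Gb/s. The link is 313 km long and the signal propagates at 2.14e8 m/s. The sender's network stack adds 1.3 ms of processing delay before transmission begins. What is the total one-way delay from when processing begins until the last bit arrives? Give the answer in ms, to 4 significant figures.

2.763 ms

L = 1000 × 8 = 8000 bits.
Transmission delay = L/R = 8000 / 15000000000 = 0.000533333 ms.
Propagation delay = d/s = 313000 m / 214000000 m/s = 1.46262 ms.
Plus processing delay 1.3 ms = 1.3 ms.
Total = 2.763 ms.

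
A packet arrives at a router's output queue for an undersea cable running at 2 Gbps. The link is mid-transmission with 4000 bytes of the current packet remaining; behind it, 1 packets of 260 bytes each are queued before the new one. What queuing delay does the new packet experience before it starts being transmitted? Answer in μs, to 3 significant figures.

Each queued packet: L/R = 2080/2000000000 = 1.04 μs.
1 queued → 1.04 μs.
Plus remaining 32000 bits of current packet: 16 μs.
Queuing delay = 17.0 μs.

17.0 μs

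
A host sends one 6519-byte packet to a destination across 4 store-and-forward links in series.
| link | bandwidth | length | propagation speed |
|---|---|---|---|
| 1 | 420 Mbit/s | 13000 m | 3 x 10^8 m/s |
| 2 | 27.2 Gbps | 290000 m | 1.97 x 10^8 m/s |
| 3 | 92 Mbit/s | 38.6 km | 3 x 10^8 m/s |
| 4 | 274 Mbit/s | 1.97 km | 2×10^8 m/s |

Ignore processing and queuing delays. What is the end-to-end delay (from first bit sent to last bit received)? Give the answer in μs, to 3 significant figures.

L = 6519 × 8 = 52152 bits.
Transmission delays (L/R per hop): 124.171, 1.91735, 566.87, 190.336 μs; sum = 883.294 μs.
Propagation delays (d/s per hop): 43.3333, 1472.08, 128.667, 9.85 μs; sum = 1653.93 μs.
End-to-end = 2540 μs.

2540 μs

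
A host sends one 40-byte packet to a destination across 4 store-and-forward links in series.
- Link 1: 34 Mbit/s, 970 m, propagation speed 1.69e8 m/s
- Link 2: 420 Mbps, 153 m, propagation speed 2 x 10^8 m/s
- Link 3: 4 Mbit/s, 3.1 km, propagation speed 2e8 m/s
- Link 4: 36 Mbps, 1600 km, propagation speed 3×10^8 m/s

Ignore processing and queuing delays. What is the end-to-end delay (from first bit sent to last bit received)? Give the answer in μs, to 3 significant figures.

L = 40 × 8 = 320 bits.
Transmission delays (L/R per hop): 9.41176, 0.761905, 80, 8.88889 μs; sum = 99.0626 μs.
Propagation delays (d/s per hop): 5.73964, 0.765, 15.5, 5333.33 μs; sum = 5355.34 μs.
End-to-end = 5450 μs.

5450 μs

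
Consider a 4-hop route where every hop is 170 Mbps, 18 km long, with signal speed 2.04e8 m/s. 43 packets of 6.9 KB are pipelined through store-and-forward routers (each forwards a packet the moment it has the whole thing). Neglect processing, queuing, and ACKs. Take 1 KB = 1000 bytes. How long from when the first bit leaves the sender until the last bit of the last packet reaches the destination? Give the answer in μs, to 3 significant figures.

Per-hop transmission t_tx = L/R = 55200/170000000 = 324.706 μs.
Per-hop propagation t_prop = 18000/204000000 = 88.2353 μs.
Pipeline fill: first packet needs 4·t_tx to clear all hops; remaining 42 packets each add one t_tx.
Total = (4+43-1)·t_tx + 4·t_prop = 46·324.706 + 4·88.2353 = 15300 μs.

15300 μs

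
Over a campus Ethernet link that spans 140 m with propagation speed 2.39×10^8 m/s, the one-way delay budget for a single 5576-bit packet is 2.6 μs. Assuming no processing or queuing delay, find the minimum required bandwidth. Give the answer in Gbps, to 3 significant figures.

Propagation delay = 140 / 239000000 = 0.585774 μs.
Transmission budget = 2.6 − 0.585774 = 2.01423 μs.
R ≥ L / t_tx = 5576 bits / 2.01423e-06 s = 2.77 Gbps.

2.77 Gbps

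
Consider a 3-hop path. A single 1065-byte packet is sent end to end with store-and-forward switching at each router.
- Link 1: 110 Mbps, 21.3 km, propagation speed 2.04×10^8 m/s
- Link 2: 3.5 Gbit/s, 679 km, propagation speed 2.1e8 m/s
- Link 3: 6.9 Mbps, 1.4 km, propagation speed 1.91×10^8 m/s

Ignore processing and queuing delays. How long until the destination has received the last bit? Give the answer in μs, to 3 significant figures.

4660 μs

L = 1065 × 8 = 8520 bits.
Transmission delays (L/R per hop): 77.4545, 2.43429, 1234.78 μs; sum = 1314.67 μs.
Propagation delays (d/s per hop): 104.412, 3233.33, 7.32984 μs; sum = 3345.07 μs.
End-to-end = 4660 μs.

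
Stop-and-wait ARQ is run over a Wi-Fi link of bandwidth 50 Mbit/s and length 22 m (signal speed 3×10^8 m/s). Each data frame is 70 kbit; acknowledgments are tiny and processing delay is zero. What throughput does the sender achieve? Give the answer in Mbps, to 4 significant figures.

t_tx = L/R = 70000/50000000 = 0.0014 s.
t_prop = 22/300000000 = 7.33333e-08 s; RTT = 1.46667e-07 s.
Cycle = t_tx + RTT = 0.00140015 s.
Throughput = L / cycle = 70000 / 0.00140015 = 49.99 Mbps.

49.99 Mbps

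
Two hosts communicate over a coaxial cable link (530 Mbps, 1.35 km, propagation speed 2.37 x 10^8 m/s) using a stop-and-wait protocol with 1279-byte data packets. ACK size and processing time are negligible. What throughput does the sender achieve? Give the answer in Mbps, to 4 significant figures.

t_tx = L/R = 10232/530000000 = 1.93057e-05 s.
t_prop = 1350/237000000 = 5.6962e-06 s; RTT = 1.13924e-05 s.
Cycle = t_tx + RTT = 3.06981e-05 s.
Throughput = L / cycle = 10232 / 3.06981e-05 = 333.3 Mbps.

333.3 Mbps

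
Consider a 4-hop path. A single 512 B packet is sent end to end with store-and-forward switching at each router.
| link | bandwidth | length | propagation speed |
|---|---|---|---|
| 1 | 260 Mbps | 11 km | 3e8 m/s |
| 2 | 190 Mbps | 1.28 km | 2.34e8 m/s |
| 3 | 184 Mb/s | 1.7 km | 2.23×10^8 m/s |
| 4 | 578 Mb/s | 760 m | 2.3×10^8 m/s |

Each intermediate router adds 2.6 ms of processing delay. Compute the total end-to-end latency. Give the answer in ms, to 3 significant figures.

L = 512 × 8 = 4096 bits.
Transmission delays (L/R per hop): 0.0157538, 0.0215579, 0.0222609, 0.00708651 ms; sum = 0.0666591 ms.
Propagation delays (d/s per hop): 0.0366667, 0.00547009, 0.00762332, 0.00330435 ms; sum = 0.0530644 ms.
Processing at 3 router(s): 3 × 2.6 ms = 7.8 ms.
End-to-end = 7.92 ms.

7.92 ms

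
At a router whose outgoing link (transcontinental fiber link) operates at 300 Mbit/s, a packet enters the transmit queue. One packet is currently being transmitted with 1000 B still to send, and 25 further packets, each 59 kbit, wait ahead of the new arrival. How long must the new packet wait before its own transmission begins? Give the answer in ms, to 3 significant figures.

4.94 ms

Each queued packet: L/R = 59000/300000000 = 0.196667 ms.
25 queued → 4.91667 ms.
Plus remaining 8000 bits of current packet: 0.0266667 ms.
Queuing delay = 4.94 ms.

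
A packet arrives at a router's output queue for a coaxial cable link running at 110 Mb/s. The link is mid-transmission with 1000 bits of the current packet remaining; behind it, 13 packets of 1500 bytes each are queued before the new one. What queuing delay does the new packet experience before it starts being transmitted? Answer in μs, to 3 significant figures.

Each queued packet: L/R = 12000/110000000 = 109.091 μs.
13 queued → 1418.18 μs.
Plus remaining 1000 bits of current packet: 9.09091 μs.
Queuing delay = 1430 μs.

1430 μs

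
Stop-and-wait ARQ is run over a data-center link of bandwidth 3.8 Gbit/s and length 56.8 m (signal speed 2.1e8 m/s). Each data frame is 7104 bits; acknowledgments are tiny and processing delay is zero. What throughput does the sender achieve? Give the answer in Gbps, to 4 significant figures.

t_tx = L/R = 7104/3800000000 = 1.86947e-06 s.
t_prop = 56.8/210000000 = 2.70476e-07 s; RTT = 5.40952e-07 s.
Cycle = t_tx + RTT = 2.41043e-06 s.
Throughput = L / cycle = 7104 / 2.41043e-06 = 2.947 Gbps.

2.947 Gbps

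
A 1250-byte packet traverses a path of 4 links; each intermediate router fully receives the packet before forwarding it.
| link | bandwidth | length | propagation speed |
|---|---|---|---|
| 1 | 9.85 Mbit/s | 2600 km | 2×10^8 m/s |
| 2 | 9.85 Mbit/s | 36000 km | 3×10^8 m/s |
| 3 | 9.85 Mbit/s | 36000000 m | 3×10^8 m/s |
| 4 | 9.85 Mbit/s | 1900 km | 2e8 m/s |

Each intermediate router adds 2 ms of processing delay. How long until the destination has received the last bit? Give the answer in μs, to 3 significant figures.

L = 1250 × 8 = 10000 bits.
Transmission delay per hop = L/R = 10000/9850000 = 1015.23 μs; 4 hops → 4060.91 μs.
Propagation delays (d/s per hop): 13000, 120000, 120000, 9500 μs; sum = 262500 μs.
Processing at 3 router(s): 3 × 2 ms = 6000 μs.
End-to-end = 273000 μs.

273000 μs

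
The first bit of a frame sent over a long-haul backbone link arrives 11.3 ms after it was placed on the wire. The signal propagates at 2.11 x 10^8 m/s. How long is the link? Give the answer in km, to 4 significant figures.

d = s × t_prop = 211000000 × 0.0113 = 2384 km.

2384 km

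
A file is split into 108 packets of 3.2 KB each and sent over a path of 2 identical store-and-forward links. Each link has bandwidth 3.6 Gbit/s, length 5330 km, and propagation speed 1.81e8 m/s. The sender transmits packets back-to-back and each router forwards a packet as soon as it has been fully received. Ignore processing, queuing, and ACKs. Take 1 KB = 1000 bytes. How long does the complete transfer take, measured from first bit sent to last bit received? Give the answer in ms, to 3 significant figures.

59.7 ms

Per-hop transmission t_tx = L/R = 25600/3600000000 = 0.00711111 ms.
Per-hop propagation t_prop = 5330000/181000000 = 29.4475 ms.
Pipeline fill: first packet needs 2·t_tx to clear all hops; remaining 107 packets each add one t_tx.
Total = (2+108-1)·t_tx + 2·t_prop = 109·0.00711111 + 2·29.4475 = 59.7 ms.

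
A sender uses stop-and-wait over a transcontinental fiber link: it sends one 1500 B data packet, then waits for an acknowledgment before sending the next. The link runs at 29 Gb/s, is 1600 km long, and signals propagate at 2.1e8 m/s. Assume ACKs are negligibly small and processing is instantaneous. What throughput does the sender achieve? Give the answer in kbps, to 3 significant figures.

t_tx = L/R = 12000/29000000000 = 4.13793e-07 s.
t_prop = 1600000/210000000 = 0.00761905 s; RTT = 0.0152381 s.
Cycle = t_tx + RTT = 0.0152385 s.
Throughput = L / cycle = 12000 / 0.0152385 = 787 kbps.

787 kbps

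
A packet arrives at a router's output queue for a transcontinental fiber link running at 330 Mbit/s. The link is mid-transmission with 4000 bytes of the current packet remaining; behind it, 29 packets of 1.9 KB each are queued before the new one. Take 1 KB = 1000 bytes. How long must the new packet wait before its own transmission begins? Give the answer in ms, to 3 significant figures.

Each queued packet: L/R = 15200/330000000 = 0.0460606 ms.
29 queued → 1.33576 ms.
Plus remaining 32000 bits of current packet: 0.0969697 ms.
Queuing delay = 1.43 ms.

1.43 ms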